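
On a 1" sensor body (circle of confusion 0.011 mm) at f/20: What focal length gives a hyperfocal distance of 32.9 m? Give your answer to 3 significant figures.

85.0 mm

From H = f²/(N·c) + f, with f ≪ H: f ≈ √(H·N·c) = √(32900 × 20 × 0.011) = √7238.0 ≈ 85.08 mm.
Exact: f² + N·c·f − N·c·H = 0 ⇒ f = (−N·c + √((N·c)² + 4·N·c·H))/2 = (−0.22 + √28952)/2 ≈ 84.967 mm ≈ 85.0 mm.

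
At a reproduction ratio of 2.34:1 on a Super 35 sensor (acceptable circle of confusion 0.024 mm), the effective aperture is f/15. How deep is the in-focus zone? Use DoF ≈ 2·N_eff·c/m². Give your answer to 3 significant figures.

At magnification m, DoF ≈ 2·N_eff·c/m² = 2 × 15 × 0.024 / 2.34² = 0.72 / 5.476 ≈ 0.131 mm.

0.131 mm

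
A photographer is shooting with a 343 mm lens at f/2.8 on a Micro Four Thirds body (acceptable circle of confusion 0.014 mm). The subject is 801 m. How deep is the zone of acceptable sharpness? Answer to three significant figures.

Hyperfocal distance H = f²/(N·c) + f = 343²/(2.8 × 0.014) + 343 = 117649/0.0392 + 343 ≈ 3001593.0 mm ≈ 3002 m.
Near limit Dn = s·(H − f)/(H + s − 2f) = 801000 × (3001593.0 − 343) / (3001593.0 + 801000 − 2 × 343) = 801000 × 3001250.0 / 3801907.0 ≈ 632315 mm.
Far limit Df = s·(H − f)/(H − s) = 801000 × (3001593.0 − 343) / (3001593.0 − 801000) = 801000 × 3001250.0 / 2200593.0 ≈ 1092433 mm.
Depth of field = Df − Dn = 1092433 − 632315 ≈ 460118 mm ≈ 460 m.

460 m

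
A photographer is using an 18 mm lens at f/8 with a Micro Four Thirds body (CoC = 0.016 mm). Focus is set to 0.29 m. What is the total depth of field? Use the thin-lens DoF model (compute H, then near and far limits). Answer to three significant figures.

63.1 mm

Hyperfocal distance H = f²/(N·c) + f = 18²/(8 × 0.016) + 18 = 324/0.128 + 18 ≈ 2549.2 mm ≈ 2.549 m.
Near limit Dn = s·(H − f)/(H + s − 2f) = 290 × (2549.2 − 18) / (2549.2 + 290 − 2 × 18) = 290 × 2531.2 / 2803.2 ≈ 261.861 mm.
Far limit Df = s·(H − f)/(H − s) = 290 × (2549.2 − 18) / (2549.2 − 290) = 290 × 2531.2 / 2259.2 ≈ 324.914 mm.
Depth of field = Df − Dn = 324.914 − 261.861 ≈ 63.053 mm.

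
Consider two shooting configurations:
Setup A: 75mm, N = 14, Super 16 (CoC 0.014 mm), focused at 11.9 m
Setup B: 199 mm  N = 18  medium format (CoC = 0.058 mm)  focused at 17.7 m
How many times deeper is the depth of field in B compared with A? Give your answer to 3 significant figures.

1.76

Setup A: H = 75²/(14×0.014) + 75 ≈ 28774.0 mm; DoF = Df − Dn = 20239 − 8428 ≈ 11811 mm.
Setup B: H = 199²/(18×0.058) + 199 ≈ 38131.0 mm; DoF = Df − Dn = 32862 − 12112 ≈ 20750 mm.
Ratio = 20750 / 11811 ≈ 1.76.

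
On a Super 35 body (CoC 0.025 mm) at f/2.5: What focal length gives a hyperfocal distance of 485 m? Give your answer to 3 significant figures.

174 mm

From H = f²/(N·c) + f, with f ≪ H: f ≈ √(H·N·c) = √(485000 × 2.5 × 0.025) = √30312 ≈ 174.1 mm.
The +f correction barely moves this — solving exactly, f² + N·c·f − N·c·H = 0 ⇒ f = (−N·c + √((N·c)² + 4·N·c·H))/2 = (−0.0625 + √121250)/2 ≈ 174.07 mm, so f ≈ 174 mm.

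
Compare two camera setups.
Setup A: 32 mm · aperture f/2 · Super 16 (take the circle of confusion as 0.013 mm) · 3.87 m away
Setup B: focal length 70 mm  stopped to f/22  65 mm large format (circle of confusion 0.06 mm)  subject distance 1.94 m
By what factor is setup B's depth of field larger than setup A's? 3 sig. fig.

3.44

Setup A: H = 32²/(2×0.013) + 32 ≈ 39416.6 mm; DoF = Df − Dn = 4287.85 − 3526.36 ≈ 761.49 mm.
Setup B: H = 70²/(22×0.06) + 70 ≈ 3782.1 mm; DoF = Df − Dn = 3909.4 − 1290.1 ≈ 2619.3 mm.
Ratio = 2619.3 / 761.49 ≈ 3.44.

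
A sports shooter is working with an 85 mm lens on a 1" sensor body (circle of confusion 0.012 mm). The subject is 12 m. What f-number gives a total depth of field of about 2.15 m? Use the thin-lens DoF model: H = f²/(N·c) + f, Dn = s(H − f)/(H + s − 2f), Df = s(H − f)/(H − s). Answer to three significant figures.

f/4.49

Write h = H − f = f²/(N·c). The thin-lens limits are Dn = s·h/(h + (s−f)) and Df = s·h/(h − (s−f)), so DoF = Df − Dn = 2·s·(s−f)·h / (h² − (s−f)²).
That is a quadratic in h: DoF·h² − 2·s·(s−f)·h − DoF·(s−f)² = 0 ⇒ h = (s−f)·(s + √(s² + DoF²)) / DoF = 11915 × (12000 + √(12000² + 2150²)) / 2150 = 11915 × (12000 + 12191.1) / 2150 ≈ 134064 mm.
Then N = f²/(c·h) = 85² / (0.012 × 134064) = 7225 / 1608.8 ≈ 4.49.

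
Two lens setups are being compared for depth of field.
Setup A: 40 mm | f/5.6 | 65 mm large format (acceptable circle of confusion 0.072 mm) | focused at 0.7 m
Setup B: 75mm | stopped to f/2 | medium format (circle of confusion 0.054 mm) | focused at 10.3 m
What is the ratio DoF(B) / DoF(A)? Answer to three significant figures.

Setup A: H = 40²/(5.6×0.072) + 40 ≈ 4008.3 mm; DoF = Df − Dn = 839.65 − 600.18 ≈ 239.47 mm.
Setup B: H = 75²/(2×0.054) + 75 ≈ 52158.3 mm; DoF = Df − Dn = 12816.0 − 8609.7 ≈ 4206.3 mm.
Ratio = 4206.3 / 239.47 ≈ 17.6.

17.6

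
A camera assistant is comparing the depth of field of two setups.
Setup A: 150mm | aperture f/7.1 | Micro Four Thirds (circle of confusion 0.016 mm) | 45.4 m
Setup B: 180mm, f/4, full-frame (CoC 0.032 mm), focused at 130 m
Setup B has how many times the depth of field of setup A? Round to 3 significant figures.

Setup A: H = 150²/(7.1×0.016) + 150 ≈ 198213.4 mm; DoF = Df − Dn = 58844 − 36957 ≈ 21887 mm.
Setup B: H = 180²/(4×0.032) + 180 ≈ 253305.0 mm; DoF = Df − Dn = 266869 − 85929 ≈ 180940 mm.
Ratio = 180940 / 21887 ≈ 8.27.

8.27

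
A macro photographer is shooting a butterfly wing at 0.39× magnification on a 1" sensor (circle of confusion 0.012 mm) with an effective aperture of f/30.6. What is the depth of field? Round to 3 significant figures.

4.83 mm

At magnification m, DoF ≈ 2·N_eff·c/m² = 2 × 30.6 × 0.012 / 0.39² = 0.7344 / 0.1521 ≈ 4.83 mm.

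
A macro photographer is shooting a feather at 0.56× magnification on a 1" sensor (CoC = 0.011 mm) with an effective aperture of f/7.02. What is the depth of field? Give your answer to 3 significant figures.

0.492 mm

At magnification m, DoF ≈ 2·N_eff·c/m² = 2 × 7.02 × 0.011 / 0.56² = 0.1544 / 0.3136 ≈ 0.492 mm.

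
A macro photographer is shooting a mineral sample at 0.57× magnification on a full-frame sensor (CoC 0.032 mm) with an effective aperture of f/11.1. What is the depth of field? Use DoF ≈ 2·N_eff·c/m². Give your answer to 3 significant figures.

At magnification m, DoF ≈ 2·N_eff·c/m² = 2 × 11.1 × 0.032 / 0.57² = 0.7104 / 0.3249 ≈ 2.19 mm.

2.19 mm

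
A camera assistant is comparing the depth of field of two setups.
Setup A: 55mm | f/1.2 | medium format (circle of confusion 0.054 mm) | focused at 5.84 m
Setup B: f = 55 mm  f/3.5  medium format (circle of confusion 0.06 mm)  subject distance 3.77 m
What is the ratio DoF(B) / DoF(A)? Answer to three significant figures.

Setup A: H = 55²/(1.2×0.054) + 55 ≈ 46737.1 mm; DoF = Df − Dn = 6666.1 − 5196.1 ≈ 1470.0 mm.
Setup B: H = 55²/(3.5×0.06) + 55 ≈ 14459.8 mm; DoF = Df − Dn = 5080.2 − 2997.1 ≈ 2083.1 mm.
Ratio = 2083.1 / 1470.0 ≈ 1.42.

1.42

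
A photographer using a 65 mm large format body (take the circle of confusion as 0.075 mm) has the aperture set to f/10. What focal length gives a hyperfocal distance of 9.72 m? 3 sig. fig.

85.0 mm

From H = f²/(N·c) + f, with f ≪ H: f ≈ √(H·N·c) = √(9720 × 10 × 0.075) = √7290.0 ≈ 85.38 mm.
Exact: f² + N·c·f − N·c·H = 0 ⇒ f = (−N·c + √((N·c)² + 4·N·c·H))/2 = (−0.75 + √29161)/2 ≈ 85.007 mm ≈ 85.0 mm.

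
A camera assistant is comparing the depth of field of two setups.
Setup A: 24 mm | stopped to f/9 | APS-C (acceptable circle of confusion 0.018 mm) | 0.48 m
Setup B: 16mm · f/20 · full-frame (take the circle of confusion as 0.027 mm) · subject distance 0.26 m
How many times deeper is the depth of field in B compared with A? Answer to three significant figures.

2.91

Setup A: H = 24²/(9×0.018) + 24 ≈ 3579.6 mm; DoF = Df − Dn = 550.62 − 425.44 ≈ 125.18 mm.
Setup B: H = 16²/(20×0.027) + 16 ≈ 490.1 mm; DoF = Df − Dn = 535.74 − 171.65 ≈ 364.09 mm.
Ratio = 364.09 / 125.18 ≈ 2.91.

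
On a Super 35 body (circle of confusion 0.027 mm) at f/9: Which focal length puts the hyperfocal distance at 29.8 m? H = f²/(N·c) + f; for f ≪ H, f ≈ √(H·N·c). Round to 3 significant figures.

From H = f²/(N·c) + f, with f ≪ H: f ≈ √(H·N·c) = √(29800 × 9 × 0.027) = √7241.4 ≈ 85.10 mm.
Exact: f² + N·c·f − N·c·H = 0 ⇒ f = (−N·c + √((N·c)² + 4·N·c·H))/2 = (−0.243 + √28966)/2 ≈ 84.975 mm ≈ 85.0 mm.

85.0 mm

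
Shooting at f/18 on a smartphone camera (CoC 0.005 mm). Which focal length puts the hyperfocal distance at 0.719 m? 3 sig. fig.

From H = f²/(N·c) + f, with f ≪ H: f ≈ √(H·N·c) = √(719 × 18 × 0.005) = √64.710 ≈ 8.044 mm.
Exact: f² + N·c·f − N·c·H = 0 ⇒ f = (−N·c + √((N·c)² + 4·N·c·H))/2 = (−0.09 + √258.85)/2 ≈ 7.9994 mm ≈ 8.00 mm.

8.00 mm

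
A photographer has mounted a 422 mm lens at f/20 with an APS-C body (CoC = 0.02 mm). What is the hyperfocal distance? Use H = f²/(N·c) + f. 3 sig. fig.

446 m

Hyperfocal distance H = f²/(N·c) + f = 422²/(20 × 0.02) + 422 = 178084/0.4 + 422 ≈ 445632.0 mm ≈ 446 m.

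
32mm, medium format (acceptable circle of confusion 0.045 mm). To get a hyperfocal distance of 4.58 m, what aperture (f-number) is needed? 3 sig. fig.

Rearrange H = f²/(N·c) + f for N: N = f² / ((H − f)·c).
N = 32² / ((4580 − 32) × 0.045) = 1024 / 204.7 ≈ 5.

f/5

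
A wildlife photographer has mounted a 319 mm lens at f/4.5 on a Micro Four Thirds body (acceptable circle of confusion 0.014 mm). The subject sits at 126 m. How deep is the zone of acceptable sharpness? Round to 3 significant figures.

Hyperfocal distance H = f²/(N·c) + f = 319²/(4.5 × 0.014) + 319 = 101761/0.063 + 319 ≈ 1615573.0 mm ≈ 1616 m.
Near limit Dn = s·(H − f)/(H + s − 2f) = 126000 × (1615573.0 − 319) / (1615573.0 + 126000 − 2 × 319) = 126000 × 1615254.0 / 1740935.0 ≈ 116904 mm.
Far limit Df = s·(H − f)/(H − s) = 126000 × (1615573.0 − 319) / (1615573.0 − 126000) = 126000 × 1615254.0 / 1489573.0 ≈ 136631 mm.
Depth of field = Df − Dn = 136631 − 116904 ≈ 19727 mm ≈ 19.7 m.

19.7 m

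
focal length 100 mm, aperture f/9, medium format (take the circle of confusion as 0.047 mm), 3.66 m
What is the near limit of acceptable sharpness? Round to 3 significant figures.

3.18 m

Hyperfocal distance H = f²/(N·c) + f = 100²/(9 × 0.047) + 100 = 10000/0.423 + 100 ≈ 23740.7 mm ≈ 23.74 m.
Near limit Dn = s·(H − f)/(H + s − 2f) = 3660 × (23740.7 − 100) / (23740.7 + 3660 − 2 × 100) = 3660 × 23640.7 / 27200.7 ≈ 3181.0 mm ≈ 3.18 m.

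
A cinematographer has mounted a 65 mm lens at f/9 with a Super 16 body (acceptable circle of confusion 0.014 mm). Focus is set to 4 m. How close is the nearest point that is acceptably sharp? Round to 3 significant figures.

Hyperfocal distance H = f²/(N·c) + f = 65²/(9 × 0.014) + 65 = 4225/0.126 + 65 ≈ 33596.7 mm ≈ 33.60 m.
Near limit Dn = s·(H − f)/(H + s − 2f) = 4000 × (33596.7 − 65) / (33596.7 + 4000 − 2 × 65) = 4000 × 33531.7 / 37466.7 ≈ 3579.9 mm ≈ 3.58 m.

3.58 m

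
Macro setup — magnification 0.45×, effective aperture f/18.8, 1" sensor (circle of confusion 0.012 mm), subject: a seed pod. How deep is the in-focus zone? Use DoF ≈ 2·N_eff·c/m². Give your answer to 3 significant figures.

At magnification m, DoF ≈ 2·N_eff·c/m² = 2 × 18.8 × 0.012 / 0.45² = 0.4512 / 0.2025 ≈ 2.23 mm.

2.23 mm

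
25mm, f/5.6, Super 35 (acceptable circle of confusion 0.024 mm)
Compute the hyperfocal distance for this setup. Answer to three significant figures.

Hyperfocal distance H = f²/(N·c) + f = 25²/(5.6 × 0.024) + 25 = 625/0.1344 + 25 ≈ 4675.3 mm ≈ 4.68 m.

4.68 m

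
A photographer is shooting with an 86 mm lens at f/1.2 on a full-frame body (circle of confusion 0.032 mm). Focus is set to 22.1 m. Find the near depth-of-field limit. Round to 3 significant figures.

Hyperfocal distance H = f²/(N·c) + f = 86²/(1.2 × 0.032) + 86 = 7396/0.0384 + 86 ≈ 192690.2 mm ≈ 192.7 m.
Near limit Dn = s·(H − f)/(H + s − 2f) = 22100 × (192690.2 − 86) / (192690.2 + 22100 − 2 × 86) = 22100 × 192604.2 / 214618.2 ≈ 19833 mm ≈ 19.8 m.

19.8 m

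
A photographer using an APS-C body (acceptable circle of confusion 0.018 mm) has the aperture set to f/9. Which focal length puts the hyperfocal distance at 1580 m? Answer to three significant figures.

506 mm

From H = f²/(N·c) + f, with f ≪ H: f ≈ √(H·N·c) = √(1580000 × 9 × 0.018) = √255960 ≈ 505.9 mm.
The +f correction barely moves this — solving exactly, f² + N·c·f − N·c·H = 0 ⇒ f = (−N·c + √((N·c)² + 4·N·c·H))/2 = (−0.162 + √1023840)/2 ≈ 505.84 mm, so f ≈ 506 mm.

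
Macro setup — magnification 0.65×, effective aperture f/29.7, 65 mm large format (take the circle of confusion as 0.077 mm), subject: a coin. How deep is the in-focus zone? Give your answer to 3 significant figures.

10.8 mm

At magnification m, DoF ≈ 2·N_eff·c/m² = 2 × 29.7 × 0.077 / 0.65² = 4.574 / 0.4225 ≈ 10.8 mm.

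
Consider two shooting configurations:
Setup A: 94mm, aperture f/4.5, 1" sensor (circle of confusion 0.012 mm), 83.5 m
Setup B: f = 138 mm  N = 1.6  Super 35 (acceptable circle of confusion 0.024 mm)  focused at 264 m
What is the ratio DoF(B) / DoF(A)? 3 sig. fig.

3.41

Setup A: H = 94²/(4.5×0.012) + 94 ≈ 163723.6 mm; DoF = Df − Dn = 170312 − 55308 ≈ 115004 mm.
Setup B: H = 138²/(1.6×0.024) + 138 ≈ 496075.5 mm; DoF = Df − Dn = 564159 − 172318 ≈ 391841 mm.
Ratio = 391841 / 115004 ≈ 3.41.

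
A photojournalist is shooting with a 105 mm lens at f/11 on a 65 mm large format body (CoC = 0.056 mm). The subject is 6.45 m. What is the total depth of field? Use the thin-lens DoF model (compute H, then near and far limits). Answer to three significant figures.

Hyperfocal distance H = f²/(N·c) + f = 105²/(11 × 0.056) + 105 = 11025/0.616 + 105 ≈ 18002.7 mm ≈ 18.00 m.
Near limit Dn = s·(H − f)/(H + s − 2f) = 6450 × (18002.7 − 105) / (18002.7 + 6450 − 2 × 105) = 6450 × 17897.7 / 24242.7 ≈ 4761.9 mm.
Far limit Df = s·(H − f)/(H − s) = 6450 × (18002.7 − 105) / (18002.7 − 6450) = 6450 × 17897.7 / 11552.7 ≈ 9992.5 mm.
Depth of field = Df − Dn = 9992.5 − 4761.9 ≈ 5230.6 mm ≈ 5.23 m.

5.23 m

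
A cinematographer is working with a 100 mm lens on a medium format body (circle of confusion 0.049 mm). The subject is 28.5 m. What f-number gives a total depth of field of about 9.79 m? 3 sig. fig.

f/1.20

Write h = H − f = f²/(N·c). The thin-lens limits are Dn = s·h/(h + (s−f)) and Df = s·h/(h − (s−f)), so DoF = Df − Dn = 2·s·(s−f)·h / (h² − (s−f)²).
That is a quadratic in h: DoF·h² − 2·s·(s−f)·h − DoF·(s−f)² = 0 ⇒ h = (s−f)·(s + √(s² + DoF²)) / DoF = 28400 × (28500 + √(28500² + 9790²)) / 9790 = 28400 × (28500 + 30134.6) / 9790 ≈ 170094 mm.
Then N = f²/(c·h) = 100² / (0.049 × 170094) = 10000 / 8334.6 ≈ 1.20.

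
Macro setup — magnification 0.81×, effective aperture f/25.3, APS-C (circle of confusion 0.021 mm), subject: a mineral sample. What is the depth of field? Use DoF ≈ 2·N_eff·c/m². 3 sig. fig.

1.62 mm

At magnification m, DoF ≈ 2·N_eff·c/m² = 2 × 25.3 × 0.021 / 0.81² = 1.063 / 0.6561 ≈ 1.62 mm.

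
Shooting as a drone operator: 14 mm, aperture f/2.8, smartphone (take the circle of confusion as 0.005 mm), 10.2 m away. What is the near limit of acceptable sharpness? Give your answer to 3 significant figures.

Hyperfocal distance H = f²/(N·c) + f = 14²/(2.8 × 0.005) + 14 = 196/0.014 + 14 ≈ 14014.0 mm ≈ 14.01 m.
Near limit Dn = s·(H − f)/(H + s − 2f) = 10200 × (14014.0 − 14) / (14014.0 + 10200 − 2 × 14) = 10200 × 14000.0 / 24186.0 ≈ 5904.2 mm ≈ 5.90 m.

5.90 m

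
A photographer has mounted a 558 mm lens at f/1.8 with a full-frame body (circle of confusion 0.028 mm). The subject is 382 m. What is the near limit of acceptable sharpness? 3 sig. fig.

Hyperfocal distance H = f²/(N·c) + f = 558²/(1.8 × 0.028) + 558 = 311364/0.0504 + 558 ≈ 6178415.1 mm ≈ 6178 m.
Near limit Dn = s·(H − f)/(H + s − 2f) = 382000 × (6178415.1 − 558) / (6178415.1 + 382000 − 2 × 558) = 382000 × 6177857.1 / 6559299.1 ≈ 359786 mm ≈ 360 m.

360 m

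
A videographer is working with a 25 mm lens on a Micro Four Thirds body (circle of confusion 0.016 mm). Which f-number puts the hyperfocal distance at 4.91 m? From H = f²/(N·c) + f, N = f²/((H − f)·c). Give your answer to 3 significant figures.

Rearrange H = f²/(N·c) + f for N: N = f² / ((H − f)·c).
N = 25² / ((4910 − 25) × 0.016) = 625 / 78.16 ≈ 8.

f/8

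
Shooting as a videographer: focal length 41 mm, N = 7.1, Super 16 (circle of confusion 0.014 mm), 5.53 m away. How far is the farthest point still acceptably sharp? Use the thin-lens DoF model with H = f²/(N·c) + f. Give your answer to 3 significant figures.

8.19 m

Hyperfocal distance H = f²/(N·c) + f = 41²/(7.1 × 0.014) + 41 = 1681/0.0994 + 41 ≈ 16952.5 mm ≈ 16.95 m.
Far limit Df = s·(H − f)/(H − s) = 5530 × (16952.5 − 41) / (16952.5 − 5530) = 5530 × 16911.5 / 11422.5 ≈ 8187.4 mm ≈ 8.19 m.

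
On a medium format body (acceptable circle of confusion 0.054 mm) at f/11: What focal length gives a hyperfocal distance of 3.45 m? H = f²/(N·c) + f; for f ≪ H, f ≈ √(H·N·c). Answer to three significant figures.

45.0 mm

From H = f²/(N·c) + f, with f ≪ H: f ≈ √(H·N·c) = √(3450 × 11 × 0.054) = √2049.3 ≈ 45.27 mm.
Exact: f² + N·c·f − N·c·H = 0 ⇒ f = (−N·c + √((N·c)² + 4·N·c·H))/2 = (−0.594 + √8197.6)/2 ≈ 44.973 mm ≈ 45.0 mm.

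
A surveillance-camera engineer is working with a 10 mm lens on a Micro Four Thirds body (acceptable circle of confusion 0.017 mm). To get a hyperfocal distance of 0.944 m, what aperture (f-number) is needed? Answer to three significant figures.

Rearrange H = f²/(N·c) + f for N: N = f² / ((H − f)·c).
N = 10² / ((944 − 10) × 0.017) = 100 / 15.88 ≈ 6.30.

f/6.30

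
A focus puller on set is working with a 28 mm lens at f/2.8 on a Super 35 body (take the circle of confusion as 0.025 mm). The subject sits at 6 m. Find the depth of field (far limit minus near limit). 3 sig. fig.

Hyperfocal distance H = f²/(N·c) + f = 28²/(2.8 × 0.025) + 28 = 784/0.07 + 28 ≈ 11228.0 mm ≈ 11.23 m.
Near limit Dn = s·(H − f)/(H + s − 2f) = 6000 × (11228.0 − 28) / (11228.0 + 6000 − 2 × 28) = 6000 × 11200.0 / 17172.0 ≈ 3913.3 mm.
Far limit Df = s·(H − f)/(H − s) = 6000 × (11228.0 − 28) / (11228.0 − 6000) = 6000 × 11200.0 / 5228.0 ≈ 12853.9 mm.
Depth of field = Df − Dn = 12853.9 − 3913.3 ≈ 8940.6 mm ≈ 8.94 m.

8.94 m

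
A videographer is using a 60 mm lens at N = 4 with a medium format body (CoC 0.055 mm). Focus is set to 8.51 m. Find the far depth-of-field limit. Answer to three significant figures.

Hyperfocal distance H = f²/(N·c) + f = 60²/(4 × 0.055) + 60 = 3600/0.22 + 60 ≈ 16423.6 mm ≈ 16.42 m.
Far limit Df = s·(H − f)/(H − s) = 8510 × (16423.6 − 60) / (16423.6 − 8510) = 8510 × 16363.6 / 7913.6 ≈ 17597 mm ≈ 17.6 m.

17.6 m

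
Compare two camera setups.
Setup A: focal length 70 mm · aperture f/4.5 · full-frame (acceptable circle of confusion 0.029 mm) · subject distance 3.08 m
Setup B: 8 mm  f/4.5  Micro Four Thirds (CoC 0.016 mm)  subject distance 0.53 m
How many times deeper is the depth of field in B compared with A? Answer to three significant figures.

Setup A: H = 70²/(4.5×0.029) + 70 ≈ 37617.9 mm; DoF = Df − Dn = 3348.42 − 2851.42 ≈ 497.00 mm.
Setup B: H = 8²/(4.5×0.016) + 8 ≈ 896.9 mm; DoF = Df − Dn = 1284.07 − 333.91 ≈ 950.16 mm.
Ratio = 950.16 / 497.00 ≈ 1.91.

1.91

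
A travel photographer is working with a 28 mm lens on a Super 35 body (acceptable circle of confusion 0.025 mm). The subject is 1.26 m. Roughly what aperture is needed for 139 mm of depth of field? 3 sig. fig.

Write h = H − f = f²/(N·c). The thin-lens limits are Dn = s·h/(h + (s−f)) and Df = s·h/(h − (s−f)), so DoF = Df − Dn = 2·s·(s−f)·h / (h² − (s−f)²).
That is a quadratic in h: DoF·h² − 2·s·(s−f)·h − DoF·(s−f)² = 0 ⇒ h = (s−f)·(s + √(s² + DoF²)) / DoF = 1232 × (1260 + √(1260² + 139²)) / 139 = 1232 × (1260 + 1267.64) / 139 ≈ 22403 mm.
Then N = f²/(c·h) = 28² / (0.025 × 22403) = 784 / 560.08 ≈ 1.40.

f/1.40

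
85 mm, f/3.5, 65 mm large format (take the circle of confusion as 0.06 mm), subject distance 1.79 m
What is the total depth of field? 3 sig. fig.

Hyperfocal distance H = f²/(N·c) + f = 85²/(3.5 × 0.06) + 85 = 7225/0.21 + 85 ≈ 34489.8 mm ≈ 34.49 m.
Near limit Dn = s·(H − f)/(H + s − 2f) = 1790 × (34489.8 − 85) / (34489.8 + 1790 − 2 × 85) = 1790 × 34404.8 / 36109.8 ≈ 1705.48 mm.
Far limit Df = s·(H − f)/(H − s) = 1790 × (34489.8 − 85) / (34489.8 − 1790) = 1790 × 34404.8 / 32699.8 ≈ 1883.33 mm.
Depth of field = Df − Dn = 1883.33 − 1705.48 ≈ 177.85 mm.

178 mm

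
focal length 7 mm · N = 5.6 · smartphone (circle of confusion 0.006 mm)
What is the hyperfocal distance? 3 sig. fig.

1.47 m

Hyperfocal distance H = f²/(N·c) + f = 7²/(5.6 × 0.006) + 7 = 49/0.0336 + 7 ≈ 1465.3 mm ≈ 1.47 m.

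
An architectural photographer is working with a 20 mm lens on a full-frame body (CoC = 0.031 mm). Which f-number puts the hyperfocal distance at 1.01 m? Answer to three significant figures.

Rearrange H = f²/(N·c) + f for N: N = f² / ((H − f)·c).
N = 20² / ((1010 − 20) × 0.031) = 400 / 30.69 ≈ 13.

f/13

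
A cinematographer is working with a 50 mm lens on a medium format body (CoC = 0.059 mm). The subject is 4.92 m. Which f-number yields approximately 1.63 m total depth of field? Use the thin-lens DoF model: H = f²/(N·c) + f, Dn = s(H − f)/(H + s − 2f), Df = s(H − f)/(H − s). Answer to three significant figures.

Write h = H − f = f²/(N·c). The thin-lens limits are Dn = s·h/(h + (s−f)) and Df = s·h/(h − (s−f)), so DoF = Df − Dn = 2·s·(s−f)·h / (h² − (s−f)²).
That is a quadratic in h: DoF·h² − 2·s·(s−f)·h − DoF·(s−f)² = 0 ⇒ h = (s−f)·(s + √(s² + DoF²)) / DoF = 4870 × (4920 + √(4920² + 1630²)) / 1630 = 4870 × (4920 + 5182.98) / 1630 ≈ 30185 mm.
Then N = f²/(c·h) = 50² / (0.059 × 30185) = 2500 / 1780.9 ≈ 1.40.

f/1.40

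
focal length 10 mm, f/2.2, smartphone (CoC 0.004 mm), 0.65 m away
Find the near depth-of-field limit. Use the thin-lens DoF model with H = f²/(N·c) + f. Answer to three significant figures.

0.615 m

Hyperfocal distance H = f²/(N·c) + f = 10²/(2.2 × 0.004) + 10 = 100/0.0088 + 10 ≈ 11373.6 mm ≈ 11.37 m.
Near limit Dn = s·(H − f)/(H + s − 2f) = 650 × (11373.6 − 10) / (11373.6 + 650 − 2 × 10) = 650 × 11363.6 / 12003.6 ≈ 615.34 mm ≈ 0.615 m.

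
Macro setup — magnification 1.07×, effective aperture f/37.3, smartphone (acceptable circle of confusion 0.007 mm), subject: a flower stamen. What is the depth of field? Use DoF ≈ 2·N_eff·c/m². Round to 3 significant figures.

At magnification m, DoF ≈ 2·N_eff·c/m² = 2 × 37.3 × 0.007 / 1.07² = 0.5222 / 1.145 ≈ 0.456 mm.

0.456 mm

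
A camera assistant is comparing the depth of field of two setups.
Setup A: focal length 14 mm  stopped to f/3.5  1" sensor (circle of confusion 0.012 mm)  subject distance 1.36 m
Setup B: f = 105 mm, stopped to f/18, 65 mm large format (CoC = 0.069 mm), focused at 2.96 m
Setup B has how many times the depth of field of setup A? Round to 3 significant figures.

Setup A: H = 14²/(3.5×0.012) + 14 ≈ 4680.7 mm; DoF = Df − Dn = 1911.26 − 1055.55 ≈ 855.71 mm.
Setup B: H = 105²/(18×0.069) + 105 ≈ 8981.8 mm; DoF = Df − Dn = 4363.4 − 2239.7 ≈ 2123.7 mm.
Ratio = 2123.7 / 855.71 ≈ 2.48.

2.48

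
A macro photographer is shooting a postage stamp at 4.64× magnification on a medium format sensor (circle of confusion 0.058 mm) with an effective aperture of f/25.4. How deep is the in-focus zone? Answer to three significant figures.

At magnification m, DoF ≈ 2·N_eff·c/m² = 2 × 25.4 × 0.058 / 4.64² = 2.946 / 21.53 ≈ 0.137 mm.

0.137 mm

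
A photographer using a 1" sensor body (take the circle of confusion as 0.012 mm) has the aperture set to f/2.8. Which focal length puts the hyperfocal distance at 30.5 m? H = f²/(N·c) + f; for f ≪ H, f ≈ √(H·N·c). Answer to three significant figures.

From H = f²/(N·c) + f, with f ≪ H: f ≈ √(H·N·c) = √(30500 × 2.8 × 0.012) = √1024.8 ≈ 32.01 mm.
The +f correction barely moves this — solving exactly, f² + N·c·f − N·c·H = 0 ⇒ f = (−N·c + √((N·c)² + 4·N·c·H))/2 = (−0.0336 + √4099.2)/2 ≈ 31.996 mm, so f ≈ 32.0 mm.

32.0 mm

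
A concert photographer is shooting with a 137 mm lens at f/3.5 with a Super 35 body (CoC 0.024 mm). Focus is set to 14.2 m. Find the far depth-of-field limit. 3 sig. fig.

15.2 m

Hyperfocal distance H = f²/(N·c) + f = 137²/(3.5 × 0.024) + 137 = 18769/0.084 + 137 ≈ 223577.5 mm ≈ 223.6 m.
Far limit Df = s·(H − f)/(H − s) = 14200 × (223577.5 − 137) / (223577.5 − 14200) = 14200 × 223440.5 / 209377.5 ≈ 15154 mm ≈ 15.2 m.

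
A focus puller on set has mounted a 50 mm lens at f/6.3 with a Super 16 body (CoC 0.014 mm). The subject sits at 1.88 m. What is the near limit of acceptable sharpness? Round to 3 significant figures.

1.77 m

Hyperfocal distance H = f²/(N·c) + f = 50²/(6.3 × 0.014) + 50 = 2500/0.0882 + 50 ≈ 28394.7 mm ≈ 28.39 m.
Near limit Dn = s·(H − f)/(H + s − 2f) = 1880 × (28394.7 − 50) / (28394.7 + 1880 − 2 × 50) = 1880 × 28344.7 / 30174.7 ≈ 1766.0 mm ≈ 1.77 m.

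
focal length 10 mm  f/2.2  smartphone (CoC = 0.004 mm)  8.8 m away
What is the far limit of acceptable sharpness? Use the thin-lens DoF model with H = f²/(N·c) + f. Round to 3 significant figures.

Hyperfocal distance H = f²/(N·c) + f = 10²/(2.2 × 0.004) + 10 = 100/0.0088 + 10 ≈ 11373.6 mm ≈ 11.37 m.
Far limit Df = s·(H − f)/(H − s) = 8800 × (11373.6 − 10) / (11373.6 − 8800) = 8800 × 11363.6 / 2573.6 ≈ 38856 mm ≈ 38.9 m.

38.9 m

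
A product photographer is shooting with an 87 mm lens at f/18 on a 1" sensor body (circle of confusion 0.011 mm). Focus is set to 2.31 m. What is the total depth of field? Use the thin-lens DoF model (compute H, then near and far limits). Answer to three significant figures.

Hyperfocal distance H = f²/(N·c) + f = 87²/(18 × 0.011) + 87 = 7569/0.198 + 87 ≈ 38314.3 mm ≈ 38.31 m.
Near limit Dn = s·(H − f)/(H + s − 2f) = 2310 × (38314.3 − 87) / (38314.3 + 2310 − 2 × 87) = 2310 × 38227.3 / 40450.3 ≈ 2183.05 mm.
Far limit Df = s·(H − f)/(H − s) = 2310 × (38314.3 − 87) / (38314.3 − 2310) = 2310 × 38227.3 / 36004.3 ≈ 2452.63 mm.
Depth of field = Df − Dn = 2452.63 − 2183.05 ≈ 269.58 mm.

270 mm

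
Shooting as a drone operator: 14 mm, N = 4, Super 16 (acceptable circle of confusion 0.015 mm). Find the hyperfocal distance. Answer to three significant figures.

3.28 m

Hyperfocal distance H = f²/(N·c) + f = 14²/(4 × 0.015) + 14 = 196/0.06 + 14 ≈ 3280.7 mm ≈ 3.28 m.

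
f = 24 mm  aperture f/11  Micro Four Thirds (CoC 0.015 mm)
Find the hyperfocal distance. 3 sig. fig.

Hyperfocal distance H = f²/(N·c) + f = 24²/(11 × 0.015) + 24 = 576/0.165 + 24 ≈ 3514.9 mm ≈ 3.51 m.

3.51 m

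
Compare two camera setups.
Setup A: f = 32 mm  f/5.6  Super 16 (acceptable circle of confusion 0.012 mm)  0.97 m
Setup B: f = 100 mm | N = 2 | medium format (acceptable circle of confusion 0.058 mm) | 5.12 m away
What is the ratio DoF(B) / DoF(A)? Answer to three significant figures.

Setup A: H = 32²/(5.6×0.012) + 32 ≈ 15270.1 mm; DoF = Df − Dn = 1033.63 − 913.75 ≈ 119.88 mm.
Setup B: H = 100²/(2×0.058) + 100 ≈ 86306.9 mm; DoF = Df − Dn = 5436.58 − 4838.26 ≈ 598.32 mm.
Ratio = 598.32 / 119.88 ≈ 4.99.

4.99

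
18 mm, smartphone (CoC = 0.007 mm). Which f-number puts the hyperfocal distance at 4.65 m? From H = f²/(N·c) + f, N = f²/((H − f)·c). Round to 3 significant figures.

f/9.99

Rearrange H = f²/(N·c) + f for N: N = f² / ((H − f)·c).
N = 18² / ((4650 − 18) × 0.007) = 324 / 32.42 ≈ 9.99.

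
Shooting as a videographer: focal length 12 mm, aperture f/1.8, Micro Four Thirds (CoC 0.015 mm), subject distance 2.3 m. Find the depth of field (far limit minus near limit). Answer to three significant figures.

Hyperfocal distance H = f²/(N·c) + f = 12²/(1.8 × 0.015) + 12 = 144/0.027 + 12 ≈ 5345.3 mm ≈ 5.345 m.
Near limit Dn = s·(H − f)/(H + s − 2f) = 2300 × (5345.3 − 12) / (5345.3 + 2300 − 2 × 12) = 2300 × 5333.3 / 7621.3 ≈ 1609.5 mm.
Far limit Df = s·(H − f)/(H − s) = 2300 × (5345.3 − 12) / (5345.3 − 2300) = 2300 × 5333.3 / 3045.3 ≈ 4028.0 mm.
Depth of field = Df − Dn = 4028.0 − 1609.5 ≈ 2418.5 mm ≈ 2.42 m.

2.42 m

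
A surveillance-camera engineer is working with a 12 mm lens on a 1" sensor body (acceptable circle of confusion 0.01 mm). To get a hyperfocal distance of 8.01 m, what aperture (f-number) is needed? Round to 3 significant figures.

f/1.80

Rearrange H = f²/(N·c) + f for N: N = f² / ((H − f)·c).
N = 12² / ((8010 − 12) × 0.01) = 144 / 79.98 ≈ 1.80.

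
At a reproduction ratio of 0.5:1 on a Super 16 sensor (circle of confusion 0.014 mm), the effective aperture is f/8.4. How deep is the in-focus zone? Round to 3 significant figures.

At magnification m, DoF ≈ 2·N_eff·c/m² = 2 × 8.4 × 0.014 / 0.5² = 0.2352 / 0.25 ≈ 0.941 mm.

0.941 mm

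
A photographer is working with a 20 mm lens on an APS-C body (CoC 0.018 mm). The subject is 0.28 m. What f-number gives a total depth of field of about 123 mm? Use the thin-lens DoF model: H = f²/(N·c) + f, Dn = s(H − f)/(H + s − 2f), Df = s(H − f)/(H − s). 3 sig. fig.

f/17.9

Write h = H − f = f²/(N·c). The thin-lens limits are Dn = s·h/(h + (s−f)) and Df = s·h/(h − (s−f)), so DoF = Df − Dn = 2·s·(s−f)·h / (h² − (s−f)²).
That is a quadratic in h: DoF·h² − 2·s·(s−f)·h − DoF·(s−f)² = 0 ⇒ h = (s−f)·(s + √(s² + DoF²)) / DoF = 260 × (280 + √(280² + 123²)) / 123 = 260 × (280 + 305.825) / 123 ≈ 1238.3 mm.
Then N = f²/(c·h) = 20² / (0.018 × 1238.3) = 400 / 22.290 ≈ 17.9.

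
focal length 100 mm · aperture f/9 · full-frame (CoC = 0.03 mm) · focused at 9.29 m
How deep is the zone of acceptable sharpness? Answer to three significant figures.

4.91 m

Hyperfocal distance H = f²/(N·c) + f = 100²/(9 × 0.03) + 100 = 10000/0.27 + 100 ≈ 37137.0 mm ≈ 37.14 m.
Near limit Dn = s·(H − f)/(H + s − 2f) = 9290 × (37137.0 − 100) / (37137.0 + 9290 − 2 × 100) = 9290 × 37037.0 / 46227.0 ≈ 7443.1 mm.
Far limit Df = s·(H − f)/(H − s) = 9290 × (37137.0 − 100) / (37137.0 − 9290) = 9290 × 37037.0 / 27847.0 ≈ 12355.9 mm.
Depth of field = Df − Dn = 12355.9 − 7443.1 ≈ 4912.8 mm ≈ 4.91 m.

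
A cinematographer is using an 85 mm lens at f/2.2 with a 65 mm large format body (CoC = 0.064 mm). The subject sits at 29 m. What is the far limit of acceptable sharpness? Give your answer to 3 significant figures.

66.4 m

Hyperfocal distance H = f²/(N·c) + f = 85²/(2.2 × 0.064) + 85 = 7225/0.1408 + 85 ≈ 51398.9 mm ≈ 51.40 m.
Far limit Df = s·(H − f)/(H − s) = 29000 × (51398.9 − 85) / (51398.9 − 29000) = 29000 × 51313.9 / 22398.9 ≈ 66436 mm ≈ 66.4 m.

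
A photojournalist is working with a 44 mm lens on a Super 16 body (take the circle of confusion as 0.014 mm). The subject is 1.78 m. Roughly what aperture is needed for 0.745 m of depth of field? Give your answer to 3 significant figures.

Write h = H − f = f²/(N·c). The thin-lens limits are Dn = s·h/(h + (s−f)) and Df = s·h/(h − (s−f)), so DoF = Df − Dn = 2·s·(s−f)·h / (h² − (s−f)²).
That is a quadratic in h: DoF·h² − 2·s·(s−f)·h − DoF·(s−f)² = 0 ⇒ h = (s−f)·(s + √(s² + DoF²)) / DoF = 1736 × (1780 + √(1780² + 745²)) / 745 = 1736 × (1780 + 1929.62) / 745 ≈ 8644.2 mm.
Then N = f²/(c·h) = 44² / (0.014 × 8644.2) = 1936 / 121.02 ≈ 16.

f/16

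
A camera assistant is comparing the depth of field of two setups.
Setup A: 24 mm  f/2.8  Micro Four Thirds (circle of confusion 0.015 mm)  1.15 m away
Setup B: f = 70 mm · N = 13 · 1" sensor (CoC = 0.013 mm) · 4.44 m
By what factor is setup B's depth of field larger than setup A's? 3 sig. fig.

7.20

Setup A: H = 24²/(2.8×0.015) + 24 ≈ 13738.3 mm; DoF = Df − Dn = 1252.87 − 1062.74 ≈ 190.13 mm.
Setup B: H = 70²/(13×0.013) + 70 ≈ 29064.1 mm; DoF = Df − Dn = 5228.0 − 3858.5 ≈ 1369.5 mm.
Ratio = 1369.5 / 190.13 ≈ 7.20.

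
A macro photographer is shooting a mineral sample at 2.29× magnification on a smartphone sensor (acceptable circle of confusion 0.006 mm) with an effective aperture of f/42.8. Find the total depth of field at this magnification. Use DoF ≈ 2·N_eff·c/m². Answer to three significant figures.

0.0979 mm

At magnification m, DoF ≈ 2·N_eff·c/m² = 2 × 42.8 × 0.006 / 2.29² = 0.5136 / 5.244 ≈ 0.0979 mm.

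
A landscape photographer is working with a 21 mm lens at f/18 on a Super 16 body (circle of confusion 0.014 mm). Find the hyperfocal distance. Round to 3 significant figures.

Hyperfocal distance H = f²/(N·c) + f = 21²/(18 × 0.014) + 21 = 441/0.252 + 21 ≈ 1771.0 mm ≈ 1.77 m.

1.77 m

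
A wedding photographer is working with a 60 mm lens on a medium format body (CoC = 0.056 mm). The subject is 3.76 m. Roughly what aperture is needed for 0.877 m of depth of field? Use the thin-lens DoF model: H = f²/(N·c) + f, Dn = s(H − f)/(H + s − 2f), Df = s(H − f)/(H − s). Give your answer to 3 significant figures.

f/2.00

Write h = H − f = f²/(N·c). The thin-lens limits are Dn = s·h/(h + (s−f)) and Df = s·h/(h − (s−f)), so DoF = Df − Dn = 2·s·(s−f)·h / (h² − (s−f)²).
That is a quadratic in h: DoF·h² − 2·s·(s−f)·h − DoF·(s−f)² = 0 ⇒ h = (s−f)·(s + √(s² + DoF²)) / DoF = 3700 × (3760 + √(3760² + 877²)) / 877 = 3700 × (3760 + 3860.92) / 877 ≈ 32152 mm.
Then N = f²/(c·h) = 60² / (0.056 × 32152) = 3600 / 1800.5 ≈ 2.00.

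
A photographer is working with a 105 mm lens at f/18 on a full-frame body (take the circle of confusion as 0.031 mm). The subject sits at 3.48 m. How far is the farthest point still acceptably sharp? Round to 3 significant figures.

Hyperfocal distance H = f²/(N·c) + f = 105²/(18 × 0.031) + 105 = 11025/0.558 + 105 ≈ 19863.1 mm ≈ 19.86 m.
Far limit Df = s·(H − f)/(H − s) = 3480 × (19863.1 − 105) / (19863.1 − 3480) = 3480 × 19758.1 / 16383.1 ≈ 4196.9 mm ≈ 4.20 m.

4.20 m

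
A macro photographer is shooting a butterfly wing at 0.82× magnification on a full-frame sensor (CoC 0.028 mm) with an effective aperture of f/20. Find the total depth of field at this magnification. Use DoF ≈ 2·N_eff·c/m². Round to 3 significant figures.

At magnification m, DoF ≈ 2·N_eff·c/m² = 2 × 20 × 0.028 / 0.82² = 1.12 / 0.6724 ≈ 1.67 mm.

1.67 mm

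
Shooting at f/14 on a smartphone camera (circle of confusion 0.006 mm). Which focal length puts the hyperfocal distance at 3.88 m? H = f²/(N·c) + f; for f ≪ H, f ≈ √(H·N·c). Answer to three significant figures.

From H = f²/(N·c) + f, with f ≪ H: f ≈ √(H·N·c) = √(3880 × 14 × 0.006) = √325.92 ≈ 18.05 mm.
Exact: f² + N·c·f − N·c·H = 0 ⇒ f = (−N·c + √((N·c)² + 4·N·c·H))/2 = (−0.084 + √1303.7)/2 ≈ 18.011 mm ≈ 18.0 mm.

18.0 mm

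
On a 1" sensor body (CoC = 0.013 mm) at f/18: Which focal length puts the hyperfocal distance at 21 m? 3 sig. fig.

From H = f²/(N·c) + f, with f ≪ H: f ≈ √(H·N·c) = √(21000 × 18 × 0.013) = √4914.0 ≈ 70.10 mm.
Exact: f² + N·c·f − N·c·H = 0 ⇒ f = (−N·c + √((N·c)² + 4·N·c·H))/2 = (−0.234 + √19656)/2 ≈ 69.983 mm ≈ 70.0 mm.

70.0 mm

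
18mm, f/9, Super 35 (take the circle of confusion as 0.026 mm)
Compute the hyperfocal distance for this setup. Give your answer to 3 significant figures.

1.40 m

Hyperfocal distance H = f²/(N·c) + f = 18²/(9 × 0.026) + 18 = 324/0.234 + 18 ≈ 1402.6 mm ≈ 1.40 m.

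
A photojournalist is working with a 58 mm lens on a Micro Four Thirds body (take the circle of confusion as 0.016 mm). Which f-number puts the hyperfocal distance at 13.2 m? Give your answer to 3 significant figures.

Rearrange H = f²/(N·c) + f for N: N = f² / ((H − f)·c).
N = 58² / ((13200 − 58) × 0.016) = 3364 / 210.3 ≈ 16.

f/16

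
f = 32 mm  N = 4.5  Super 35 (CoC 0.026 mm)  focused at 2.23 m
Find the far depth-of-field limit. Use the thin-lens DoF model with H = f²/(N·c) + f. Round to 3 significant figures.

Hyperfocal distance H = f²/(N·c) + f = 32²/(4.5 × 0.026) + 32 = 1024/0.117 + 32 ≈ 8784.1 mm ≈ 8.784 m.
Far limit Df = s·(H − f)/(H − s) = 2230 × (8784.1 − 32) / (8784.1 − 2230) = 2230 × 8752.1 / 6554.1 ≈ 2977.9 mm ≈ 2.98 m.

2.98 m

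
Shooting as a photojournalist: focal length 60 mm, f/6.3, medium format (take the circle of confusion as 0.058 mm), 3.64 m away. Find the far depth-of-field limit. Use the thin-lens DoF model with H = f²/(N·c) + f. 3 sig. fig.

5.72 m

Hyperfocal distance H = f²/(N·c) + f = 60²/(6.3 × 0.058) + 60 = 3600/0.3654 + 60 ≈ 9912.2 mm ≈ 9.912 m.
Far limit Df = s·(H − f)/(H − s) = 3640 × (9912.2 − 60) / (9912.2 − 3640) = 3640 × 9852.2 / 6272.2 ≈ 5717.6 mm ≈ 5.72 m.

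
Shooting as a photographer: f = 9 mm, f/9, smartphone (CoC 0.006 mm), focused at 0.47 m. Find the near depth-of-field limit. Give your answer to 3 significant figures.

360 mm

Hyperfocal distance H = f²/(N·c) + f = 9²/(9 × 0.006) + 9 = 81/0.054 + 9 ≈ 1509.0 mm ≈ 1.509 m.
Near limit Dn = s·(H − f)/(H + s − 2f) = 470 × (1509.0 − 9) / (1509.0 + 470 − 2 × 9) = 470 × 1500.0 / 1961.0 ≈ 359.51 mm.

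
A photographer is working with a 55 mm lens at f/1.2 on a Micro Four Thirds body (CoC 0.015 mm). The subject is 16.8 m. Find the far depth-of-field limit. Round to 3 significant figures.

Hyperfocal distance H = f²/(N·c) + f = 55²/(1.2 × 0.015) + 55 = 3025/0.018 + 55 ≈ 168110.6 mm ≈ 168.1 m.
Far limit Df = s·(H − f)/(H − s) = 16800 × (168110.6 − 55) / (168110.6 − 16800) = 16800 × 168055.6 / 151310.6 ≈ 18659 mm ≈ 18.7 m.

18.7 m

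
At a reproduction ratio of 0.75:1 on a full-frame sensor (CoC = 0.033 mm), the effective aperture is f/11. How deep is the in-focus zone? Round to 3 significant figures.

At magnification m, DoF ≈ 2·N_eff·c/m² = 2 × 11 × 0.033 / 0.75² = 0.726 / 0.5625 ≈ 1.29 mm.

1.29 mm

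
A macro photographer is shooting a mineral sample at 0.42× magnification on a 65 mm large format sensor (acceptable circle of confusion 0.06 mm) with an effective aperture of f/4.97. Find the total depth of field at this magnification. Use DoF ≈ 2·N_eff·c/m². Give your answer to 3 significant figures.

At magnification m, DoF ≈ 2·N_eff·c/m² = 2 × 4.97 × 0.06 / 0.42² = 0.5964 / 0.1764 ≈ 3.38 mm.

3.38 mm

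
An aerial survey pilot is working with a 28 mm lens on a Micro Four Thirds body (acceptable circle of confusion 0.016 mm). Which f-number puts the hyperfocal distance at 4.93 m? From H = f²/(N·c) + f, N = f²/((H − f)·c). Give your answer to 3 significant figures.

f/10

Rearrange H = f²/(N·c) + f for N: N = f² / ((H − f)·c).
N = 28² / ((4930 − 28) × 0.016) = 784 / 78.43 ≈ 10.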